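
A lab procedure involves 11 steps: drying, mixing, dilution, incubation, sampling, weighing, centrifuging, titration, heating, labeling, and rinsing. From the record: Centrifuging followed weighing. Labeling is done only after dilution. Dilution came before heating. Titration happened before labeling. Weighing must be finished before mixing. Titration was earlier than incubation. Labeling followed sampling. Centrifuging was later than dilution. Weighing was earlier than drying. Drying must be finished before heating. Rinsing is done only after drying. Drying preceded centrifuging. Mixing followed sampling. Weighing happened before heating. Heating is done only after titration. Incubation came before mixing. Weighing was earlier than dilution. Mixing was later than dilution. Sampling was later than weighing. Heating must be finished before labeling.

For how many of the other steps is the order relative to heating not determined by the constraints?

Forced before heating: dilution, drying, titration, and weighing; forced after heating: labeling.
That leaves centrifuging, incubation, mixing, rinsing, and sampling with no forced order relative to heating — 5.

5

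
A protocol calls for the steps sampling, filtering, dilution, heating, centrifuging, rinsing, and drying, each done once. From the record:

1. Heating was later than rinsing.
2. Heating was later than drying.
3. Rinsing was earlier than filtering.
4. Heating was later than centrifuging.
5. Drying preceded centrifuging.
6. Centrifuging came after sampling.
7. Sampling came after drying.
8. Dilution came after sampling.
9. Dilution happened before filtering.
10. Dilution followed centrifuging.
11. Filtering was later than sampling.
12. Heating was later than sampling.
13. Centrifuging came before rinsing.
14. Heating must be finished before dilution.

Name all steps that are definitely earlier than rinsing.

centrifuging, drying, sampling

Directly stated before rinsing: centrifuging.
Drying reaches rinsing via drying → centrifuging → rinsing.
Sampling reaches rinsing via sampling → centrifuging → rinsing.
No chain forces heating (or any of the others) ahead of rinsing.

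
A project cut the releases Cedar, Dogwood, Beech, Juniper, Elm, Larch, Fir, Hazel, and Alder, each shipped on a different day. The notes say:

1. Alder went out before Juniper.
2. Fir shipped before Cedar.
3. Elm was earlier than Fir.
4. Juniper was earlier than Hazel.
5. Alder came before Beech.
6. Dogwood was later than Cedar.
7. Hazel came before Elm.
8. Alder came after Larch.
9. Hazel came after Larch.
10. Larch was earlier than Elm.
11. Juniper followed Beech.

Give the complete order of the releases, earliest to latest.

Larch, Alder, Beech, Juniper, Hazel, Elm, Fir, Cedar, Dogwood

The constraints fix every adjacent pair, so only one ordering works:
Larch → Alder → Beech → Juniper → Hazel → Elm → Fir → Cedar → Dogwood.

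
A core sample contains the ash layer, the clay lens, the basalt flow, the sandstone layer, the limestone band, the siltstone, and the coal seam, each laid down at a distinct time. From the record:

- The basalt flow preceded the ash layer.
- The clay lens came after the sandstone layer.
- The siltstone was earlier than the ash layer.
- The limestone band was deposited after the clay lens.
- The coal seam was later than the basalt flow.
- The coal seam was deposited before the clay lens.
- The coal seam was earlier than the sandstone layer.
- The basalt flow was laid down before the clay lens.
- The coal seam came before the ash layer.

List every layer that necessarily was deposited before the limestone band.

the basalt flow, the clay lens, the coal seam, the sandstone layer

Directly stated before the limestone band: the clay lens.
The basalt flow reaches the limestone band via the basalt flow → the clay lens → the limestone band.
The coal seam reaches the limestone band via the coal seam → the clay lens → the limestone band.
The sandstone layer reaches the limestone band via the sandstone layer → the clay lens → the limestone band.
No chain forces the ash layer (or any of the others) ahead of the limestone band.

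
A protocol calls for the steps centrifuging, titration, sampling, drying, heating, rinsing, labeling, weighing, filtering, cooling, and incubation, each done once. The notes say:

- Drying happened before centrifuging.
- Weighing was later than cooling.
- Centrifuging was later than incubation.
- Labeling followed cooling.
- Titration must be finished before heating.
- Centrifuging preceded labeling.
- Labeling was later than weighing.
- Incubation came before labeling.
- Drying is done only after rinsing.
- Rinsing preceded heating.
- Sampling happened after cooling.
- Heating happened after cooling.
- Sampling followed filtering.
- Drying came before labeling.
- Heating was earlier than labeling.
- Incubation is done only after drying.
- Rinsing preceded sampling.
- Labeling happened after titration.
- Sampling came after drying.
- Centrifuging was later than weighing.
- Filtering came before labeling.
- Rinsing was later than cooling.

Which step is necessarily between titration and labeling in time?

Tracing the constraints gives titration → heating → labeling, so heating sits after titration and before labeling.
No other step is forced both after titration and before labeling.

heating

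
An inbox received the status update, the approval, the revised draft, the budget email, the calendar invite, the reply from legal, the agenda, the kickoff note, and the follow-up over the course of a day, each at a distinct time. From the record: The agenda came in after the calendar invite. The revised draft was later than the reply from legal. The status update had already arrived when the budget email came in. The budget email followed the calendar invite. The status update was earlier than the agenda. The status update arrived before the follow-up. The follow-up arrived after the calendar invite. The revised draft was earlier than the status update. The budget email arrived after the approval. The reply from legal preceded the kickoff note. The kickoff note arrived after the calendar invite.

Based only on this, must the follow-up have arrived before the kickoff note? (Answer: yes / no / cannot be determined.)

cannot be determined

No chain of stated constraints runs from the follow-up to the kickoff note, and none runs from the kickoff note to the follow-up either.
So the relative order of the follow-up and the kickoff note is not fixed by the given facts.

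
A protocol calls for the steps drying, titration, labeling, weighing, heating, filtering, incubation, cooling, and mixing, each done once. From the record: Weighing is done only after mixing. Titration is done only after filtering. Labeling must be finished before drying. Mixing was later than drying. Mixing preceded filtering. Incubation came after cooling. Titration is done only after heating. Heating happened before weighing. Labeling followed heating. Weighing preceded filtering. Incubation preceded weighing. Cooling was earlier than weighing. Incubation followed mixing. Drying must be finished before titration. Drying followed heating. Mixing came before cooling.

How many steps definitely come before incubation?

Directly stated before incubation: cooling and mixing.
Drying reaches incubation via drying → mixing → incubation.
Heating reaches incubation via heating → drying → mixing → incubation.
Labeling reaches incubation via labeling → drying → mixing → incubation.
That's cooling, drying, heating, labeling, and mixing — 5 in all.

5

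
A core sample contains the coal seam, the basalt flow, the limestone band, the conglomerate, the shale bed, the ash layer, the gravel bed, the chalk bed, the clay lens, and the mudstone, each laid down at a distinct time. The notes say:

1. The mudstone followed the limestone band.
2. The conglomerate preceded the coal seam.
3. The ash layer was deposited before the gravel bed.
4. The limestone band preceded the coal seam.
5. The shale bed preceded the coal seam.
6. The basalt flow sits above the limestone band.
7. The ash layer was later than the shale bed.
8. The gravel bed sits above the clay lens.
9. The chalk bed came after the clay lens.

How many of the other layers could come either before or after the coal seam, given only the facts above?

Forced before the coal seam: the conglomerate, the limestone band, and the shale bed.
That leaves the ash layer, the basalt flow, the chalk bed, the clay lens, the gravel bed, and the mudstone with no forced order relative to the coal seam — 6.

6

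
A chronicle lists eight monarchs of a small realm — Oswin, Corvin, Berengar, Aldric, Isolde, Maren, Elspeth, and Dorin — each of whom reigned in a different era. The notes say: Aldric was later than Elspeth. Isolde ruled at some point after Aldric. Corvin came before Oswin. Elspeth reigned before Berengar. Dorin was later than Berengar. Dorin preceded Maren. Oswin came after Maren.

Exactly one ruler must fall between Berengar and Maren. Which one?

Dorin

Tracing the constraints gives Berengar → Dorin → Maren, so Dorin sits after Berengar and before Maren.
No other ruler is forced both after Berengar and before Maren.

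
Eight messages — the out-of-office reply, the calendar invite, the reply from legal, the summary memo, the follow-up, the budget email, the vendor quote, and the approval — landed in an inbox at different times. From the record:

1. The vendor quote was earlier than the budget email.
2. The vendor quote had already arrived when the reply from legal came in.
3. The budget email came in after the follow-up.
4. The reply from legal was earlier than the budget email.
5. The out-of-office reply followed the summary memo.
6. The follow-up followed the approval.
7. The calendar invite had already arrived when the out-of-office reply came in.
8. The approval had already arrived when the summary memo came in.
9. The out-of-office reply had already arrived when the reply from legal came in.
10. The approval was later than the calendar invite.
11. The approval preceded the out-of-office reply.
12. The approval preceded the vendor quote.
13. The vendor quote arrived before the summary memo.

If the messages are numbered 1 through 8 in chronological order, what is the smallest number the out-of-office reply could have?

5

The approval, the calendar invite, the summary memo, and the vendor quote must all come before the out-of-office reply — 4 forced predecessors.
Nothing else is forced ahead of the out-of-office reply, so its earliest slot is position 4 + 1 = 5.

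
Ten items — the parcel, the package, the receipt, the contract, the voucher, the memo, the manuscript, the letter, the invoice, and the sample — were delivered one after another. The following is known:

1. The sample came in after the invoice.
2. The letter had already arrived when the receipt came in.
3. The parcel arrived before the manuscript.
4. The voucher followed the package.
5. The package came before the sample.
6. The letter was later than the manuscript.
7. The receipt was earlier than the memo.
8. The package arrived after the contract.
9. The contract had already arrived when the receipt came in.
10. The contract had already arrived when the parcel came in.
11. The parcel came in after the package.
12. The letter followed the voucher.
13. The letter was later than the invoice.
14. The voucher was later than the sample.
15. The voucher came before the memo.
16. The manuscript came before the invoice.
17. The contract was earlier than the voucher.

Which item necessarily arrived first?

The contract has a chain of constraints placing it before every other item, so the contract must be first.

the contract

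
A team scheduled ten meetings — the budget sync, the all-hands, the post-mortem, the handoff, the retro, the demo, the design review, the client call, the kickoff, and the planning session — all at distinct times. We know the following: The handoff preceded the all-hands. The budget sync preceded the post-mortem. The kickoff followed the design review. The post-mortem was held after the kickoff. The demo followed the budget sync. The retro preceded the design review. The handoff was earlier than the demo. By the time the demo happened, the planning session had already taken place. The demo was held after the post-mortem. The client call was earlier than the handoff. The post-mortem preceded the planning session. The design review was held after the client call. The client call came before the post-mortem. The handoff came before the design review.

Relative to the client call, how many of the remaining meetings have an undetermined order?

2

Forced after the client call: the all-hands, the demo, the design review, the handoff, the kickoff, the planning session, and the post-mortem.
That leaves the budget sync and the retro with no forced order relative to the client call — 2.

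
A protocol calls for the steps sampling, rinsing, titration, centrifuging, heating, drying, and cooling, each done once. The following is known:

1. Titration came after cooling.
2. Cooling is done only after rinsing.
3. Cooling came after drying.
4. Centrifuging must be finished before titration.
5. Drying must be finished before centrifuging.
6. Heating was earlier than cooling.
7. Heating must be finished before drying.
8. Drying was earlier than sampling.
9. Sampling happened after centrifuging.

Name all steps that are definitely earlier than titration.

centrifuging, cooling, drying, heating, rinsing

Directly stated before titration: centrifuging and cooling.
Drying reaches titration via drying → centrifuging → titration.
Heating reaches titration via heating → cooling → titration.
Rinsing reaches titration via rinsing → cooling → titration.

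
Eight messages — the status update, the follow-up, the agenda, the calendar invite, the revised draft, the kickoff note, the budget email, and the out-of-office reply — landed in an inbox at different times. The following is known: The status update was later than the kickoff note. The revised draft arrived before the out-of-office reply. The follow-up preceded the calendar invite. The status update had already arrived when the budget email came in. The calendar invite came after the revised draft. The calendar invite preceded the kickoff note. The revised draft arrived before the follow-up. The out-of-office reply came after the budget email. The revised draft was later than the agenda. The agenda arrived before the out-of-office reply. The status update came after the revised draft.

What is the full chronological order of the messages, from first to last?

The constraints fix every adjacent pair, so only one ordering works:
the agenda → the revised draft → the follow-up → the calendar invite → the kickoff note → the status update → the budget email → the out-of-office reply.

the agenda, the revised draft, the follow-up, the calendar invite, the kickoff note, the status update, the budget email, the out-of-office reply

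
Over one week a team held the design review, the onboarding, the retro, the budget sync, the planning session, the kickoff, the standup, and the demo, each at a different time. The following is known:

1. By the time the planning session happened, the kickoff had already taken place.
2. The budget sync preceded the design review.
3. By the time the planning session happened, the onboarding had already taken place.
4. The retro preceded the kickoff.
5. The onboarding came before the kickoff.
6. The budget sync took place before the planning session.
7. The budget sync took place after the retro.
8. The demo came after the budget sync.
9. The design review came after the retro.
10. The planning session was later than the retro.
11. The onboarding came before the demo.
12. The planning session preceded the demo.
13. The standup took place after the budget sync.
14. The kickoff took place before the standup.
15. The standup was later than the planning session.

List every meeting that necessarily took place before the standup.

the budget sync, the kickoff, the onboarding, the planning session, the retro

Directly stated before the standup: the budget sync, the kickoff, and the planning session.
The onboarding reaches the standup via the onboarding → the kickoff → the standup.
The retro reaches the standup via the retro → the kickoff → the standup.
No chain forces the design review (or any of the others) ahead of the standup.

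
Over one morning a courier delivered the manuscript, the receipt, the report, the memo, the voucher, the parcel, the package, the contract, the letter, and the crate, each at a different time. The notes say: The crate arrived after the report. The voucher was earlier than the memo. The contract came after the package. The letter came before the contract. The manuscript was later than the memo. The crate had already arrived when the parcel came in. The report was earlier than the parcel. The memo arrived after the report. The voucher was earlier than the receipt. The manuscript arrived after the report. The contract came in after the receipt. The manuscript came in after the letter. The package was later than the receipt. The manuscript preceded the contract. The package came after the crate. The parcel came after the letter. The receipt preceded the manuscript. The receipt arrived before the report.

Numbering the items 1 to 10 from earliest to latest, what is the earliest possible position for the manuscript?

The letter, the memo, the receipt, the report, and the voucher must all come before the manuscript — 5 forced predecessors.
Nothing else is forced ahead of the manuscript, so its earliest slot is position 5 + 1 = 6.

6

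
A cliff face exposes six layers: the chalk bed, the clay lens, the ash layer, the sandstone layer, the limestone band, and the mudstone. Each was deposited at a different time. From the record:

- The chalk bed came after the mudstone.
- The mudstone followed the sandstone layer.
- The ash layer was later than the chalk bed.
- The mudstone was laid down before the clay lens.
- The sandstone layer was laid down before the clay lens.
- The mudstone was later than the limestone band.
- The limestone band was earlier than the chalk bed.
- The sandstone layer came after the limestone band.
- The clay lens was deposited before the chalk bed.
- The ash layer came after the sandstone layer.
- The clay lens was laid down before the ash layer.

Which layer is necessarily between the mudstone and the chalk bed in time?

Tracing the constraints gives the mudstone → the clay lens → the chalk bed, so the clay lens sits after the mudstone and before the chalk bed.
No other layer is forced both after the mudstone and before the chalk bed.

the clay lens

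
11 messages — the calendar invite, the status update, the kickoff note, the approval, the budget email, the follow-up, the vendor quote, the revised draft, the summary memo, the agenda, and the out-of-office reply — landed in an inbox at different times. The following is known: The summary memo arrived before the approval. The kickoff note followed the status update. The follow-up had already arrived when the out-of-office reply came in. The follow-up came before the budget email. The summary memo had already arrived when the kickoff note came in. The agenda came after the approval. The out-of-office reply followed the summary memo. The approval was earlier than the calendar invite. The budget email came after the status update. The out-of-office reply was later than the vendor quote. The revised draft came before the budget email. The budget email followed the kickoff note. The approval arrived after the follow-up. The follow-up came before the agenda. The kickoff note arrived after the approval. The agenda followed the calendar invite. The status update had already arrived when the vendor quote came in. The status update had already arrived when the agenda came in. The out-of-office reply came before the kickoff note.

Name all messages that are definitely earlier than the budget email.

the approval, the follow-up, the kickoff note, the out-of-office reply, the revised draft, the status update, the summary memo, the vendor quote

Directly stated before the budget email: the follow-up, the kickoff note, the revised draft, and the status update.
The approval reaches the budget email via the approval → the kickoff note → the budget email.
The out-of-office reply reaches the budget email via the out-of-office reply → the kickoff note → the budget email.
The summary memo reaches the budget email via the summary memo → the kickoff note → the budget email.
Likewise the vendor quote reaches the budget email by chaining the stated constraints.
No chain forces the agenda (or any of the others) ahead of the budget email.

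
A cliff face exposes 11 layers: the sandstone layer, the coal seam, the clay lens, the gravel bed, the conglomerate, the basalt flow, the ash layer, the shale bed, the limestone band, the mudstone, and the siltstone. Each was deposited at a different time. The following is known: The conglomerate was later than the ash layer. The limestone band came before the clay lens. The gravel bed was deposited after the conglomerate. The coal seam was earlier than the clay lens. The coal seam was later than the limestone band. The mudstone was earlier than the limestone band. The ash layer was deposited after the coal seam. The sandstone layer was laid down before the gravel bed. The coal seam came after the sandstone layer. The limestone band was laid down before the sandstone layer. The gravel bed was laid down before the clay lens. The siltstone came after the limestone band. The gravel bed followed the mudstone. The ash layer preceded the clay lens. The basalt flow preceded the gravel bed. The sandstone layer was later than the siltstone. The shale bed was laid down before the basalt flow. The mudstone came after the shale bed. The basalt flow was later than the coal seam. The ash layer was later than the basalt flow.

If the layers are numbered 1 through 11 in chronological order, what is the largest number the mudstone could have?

2

The mudstone must come before the ash layer, the basalt flow, the clay lens, the coal seam, the conglomerate, the gravel bed, the limestone band, the sandstone layer, and the siltstone — 9 layers forced after it.
Everything else can be placed before the mudstone in some valid order, so the mudstone can sit as late as position 11 − 9 = 2.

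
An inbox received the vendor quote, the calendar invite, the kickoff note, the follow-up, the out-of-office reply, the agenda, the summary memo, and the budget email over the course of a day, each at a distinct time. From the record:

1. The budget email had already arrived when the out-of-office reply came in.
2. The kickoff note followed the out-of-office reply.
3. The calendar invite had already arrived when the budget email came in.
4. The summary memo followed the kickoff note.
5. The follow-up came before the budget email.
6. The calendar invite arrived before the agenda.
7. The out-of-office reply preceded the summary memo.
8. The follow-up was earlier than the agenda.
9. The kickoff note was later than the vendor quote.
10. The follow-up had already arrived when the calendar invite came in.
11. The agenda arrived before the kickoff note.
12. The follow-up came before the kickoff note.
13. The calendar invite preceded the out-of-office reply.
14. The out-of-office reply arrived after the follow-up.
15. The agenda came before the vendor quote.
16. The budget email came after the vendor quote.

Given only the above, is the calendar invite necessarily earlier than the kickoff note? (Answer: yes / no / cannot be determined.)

yes

Chain the constraints: the calendar invite → the agenda → the kickoff note. Each link is directly stated, so the calendar invite comes before the kickoff note.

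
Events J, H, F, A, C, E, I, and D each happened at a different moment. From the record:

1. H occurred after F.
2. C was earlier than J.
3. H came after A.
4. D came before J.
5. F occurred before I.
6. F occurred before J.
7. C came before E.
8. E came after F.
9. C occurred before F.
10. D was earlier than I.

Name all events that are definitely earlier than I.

Directly stated before I: D and F.
C reaches I via C → F → I.
No chain forces E (or any of the others) ahead of I.

C, D, F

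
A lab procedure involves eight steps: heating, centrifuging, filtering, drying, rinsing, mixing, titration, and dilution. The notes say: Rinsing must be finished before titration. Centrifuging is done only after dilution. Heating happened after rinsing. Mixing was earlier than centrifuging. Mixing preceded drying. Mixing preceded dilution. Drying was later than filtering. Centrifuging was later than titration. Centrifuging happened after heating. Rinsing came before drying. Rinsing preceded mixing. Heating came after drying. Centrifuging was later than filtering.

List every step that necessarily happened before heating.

drying, filtering, mixing, rinsing

Directly stated before heating: drying and rinsing.
Filtering reaches heating via filtering → drying → heating.
Mixing reaches heating via mixing → drying → heating.
No chain forces dilution (or any of the others) ahead of heating.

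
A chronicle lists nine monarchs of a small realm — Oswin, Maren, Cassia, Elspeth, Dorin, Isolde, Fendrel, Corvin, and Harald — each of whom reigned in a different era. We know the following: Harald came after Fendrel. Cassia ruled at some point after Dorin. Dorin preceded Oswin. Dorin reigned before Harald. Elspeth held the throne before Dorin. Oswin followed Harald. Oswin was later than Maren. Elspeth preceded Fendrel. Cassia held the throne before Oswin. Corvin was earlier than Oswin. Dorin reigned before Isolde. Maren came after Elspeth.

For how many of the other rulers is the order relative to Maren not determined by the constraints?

Forced before Maren: Elspeth; forced after Maren: Oswin.
That leaves Cassia, Corvin, Dorin, Fendrel, Harald, and Isolde with no forced order relative to Maren — 6.

6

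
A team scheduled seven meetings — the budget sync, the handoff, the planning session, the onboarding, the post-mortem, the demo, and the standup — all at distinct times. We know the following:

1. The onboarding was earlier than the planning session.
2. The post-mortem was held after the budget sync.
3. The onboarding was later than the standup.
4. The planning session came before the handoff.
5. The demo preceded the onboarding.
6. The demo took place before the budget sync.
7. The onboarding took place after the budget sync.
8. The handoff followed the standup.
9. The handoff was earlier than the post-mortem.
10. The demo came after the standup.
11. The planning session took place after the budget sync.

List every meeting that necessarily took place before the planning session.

Directly stated before the planning session: the budget sync and the onboarding.
The demo reaches the planning session via the demo → the onboarding → the planning session.
The standup reaches the planning session via the standup → the onboarding → the planning session.

the budget sync, the demo, the onboarding, the standup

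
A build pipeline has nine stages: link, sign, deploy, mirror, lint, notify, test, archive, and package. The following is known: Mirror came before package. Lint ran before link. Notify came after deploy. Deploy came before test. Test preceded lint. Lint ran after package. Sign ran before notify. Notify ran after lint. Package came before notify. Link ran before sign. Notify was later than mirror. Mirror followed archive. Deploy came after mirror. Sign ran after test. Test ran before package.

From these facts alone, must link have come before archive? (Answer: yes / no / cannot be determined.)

no

Tracing the constraints gives archive → mirror → package → lint → link, so archive must come before link.
That means link cannot be before archive.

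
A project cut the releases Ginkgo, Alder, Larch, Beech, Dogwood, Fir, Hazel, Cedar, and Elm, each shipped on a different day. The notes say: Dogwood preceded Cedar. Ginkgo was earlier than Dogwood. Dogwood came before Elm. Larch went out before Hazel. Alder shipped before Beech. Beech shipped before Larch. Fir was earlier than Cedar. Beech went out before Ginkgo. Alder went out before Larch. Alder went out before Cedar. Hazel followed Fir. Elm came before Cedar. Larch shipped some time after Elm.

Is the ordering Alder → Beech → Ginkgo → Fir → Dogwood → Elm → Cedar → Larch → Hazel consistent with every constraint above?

yes

Check each stated constraint against the proposed order — e.g. Beech is ahead of Larch; Alder is ahead of Larch. Every pair is in the required order; nothing is violated.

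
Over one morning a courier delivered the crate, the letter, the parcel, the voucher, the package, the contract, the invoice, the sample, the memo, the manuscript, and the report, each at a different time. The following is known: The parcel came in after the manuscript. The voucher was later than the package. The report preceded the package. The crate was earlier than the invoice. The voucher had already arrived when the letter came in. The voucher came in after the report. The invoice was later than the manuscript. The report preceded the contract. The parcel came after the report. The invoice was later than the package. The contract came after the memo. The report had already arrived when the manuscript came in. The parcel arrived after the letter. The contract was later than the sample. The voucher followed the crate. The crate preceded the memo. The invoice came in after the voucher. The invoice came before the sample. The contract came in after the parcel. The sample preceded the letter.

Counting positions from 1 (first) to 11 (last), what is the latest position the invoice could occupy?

The invoice must come before the contract, the letter, the parcel, and the sample — 4 items forced after it.
Everything else can be placed before the invoice in some valid order, so the invoice can sit as late as position 11 − 4 = 7.

7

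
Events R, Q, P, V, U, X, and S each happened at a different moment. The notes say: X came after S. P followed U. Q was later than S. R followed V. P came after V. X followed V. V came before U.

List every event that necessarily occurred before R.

Directly stated before R: V.
No chain forces U (or any of the others) ahead of R.

V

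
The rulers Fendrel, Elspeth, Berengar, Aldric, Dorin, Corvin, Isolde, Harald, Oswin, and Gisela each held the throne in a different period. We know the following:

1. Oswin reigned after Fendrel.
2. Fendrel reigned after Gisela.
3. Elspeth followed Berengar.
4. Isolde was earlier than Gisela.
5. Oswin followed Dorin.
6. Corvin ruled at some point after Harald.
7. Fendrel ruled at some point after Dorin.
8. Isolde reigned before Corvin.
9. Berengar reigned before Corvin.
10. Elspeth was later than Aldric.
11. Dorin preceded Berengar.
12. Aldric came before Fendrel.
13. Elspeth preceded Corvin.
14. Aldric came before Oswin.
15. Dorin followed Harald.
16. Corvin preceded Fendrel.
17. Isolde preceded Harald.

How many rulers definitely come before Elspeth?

Directly stated before Elspeth: Aldric and Berengar.
Dorin reaches Elspeth via Dorin → Berengar → Elspeth.
Harald reaches Elspeth via Harald → Dorin → Berengar → Elspeth.
Isolde reaches Elspeth via Isolde → Harald → Dorin → Berengar → Elspeth.
That's Aldric, Berengar, Dorin, Harald, and Isolde — 5 in all.

5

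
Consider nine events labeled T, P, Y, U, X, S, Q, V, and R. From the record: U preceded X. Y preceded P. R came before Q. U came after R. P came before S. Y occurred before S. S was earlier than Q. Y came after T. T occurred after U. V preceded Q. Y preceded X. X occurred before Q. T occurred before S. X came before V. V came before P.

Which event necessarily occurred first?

R

R has a chain of constraints placing it before every other event, so R must be first.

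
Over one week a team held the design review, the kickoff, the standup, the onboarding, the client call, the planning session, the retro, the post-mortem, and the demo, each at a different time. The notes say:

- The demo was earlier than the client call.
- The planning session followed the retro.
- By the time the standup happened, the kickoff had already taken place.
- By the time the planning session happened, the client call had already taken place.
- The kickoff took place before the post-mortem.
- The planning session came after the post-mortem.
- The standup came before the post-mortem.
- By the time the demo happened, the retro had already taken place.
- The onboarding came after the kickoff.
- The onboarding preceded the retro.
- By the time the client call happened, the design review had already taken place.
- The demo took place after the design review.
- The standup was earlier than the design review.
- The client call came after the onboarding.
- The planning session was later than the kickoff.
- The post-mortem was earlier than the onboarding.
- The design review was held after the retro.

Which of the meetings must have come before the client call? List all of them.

the demo, the design review, the kickoff, the onboarding, the post-mortem, the retro, the standup

Directly stated before the client call: the demo, the design review, and the onboarding.
The kickoff reaches the client call via the kickoff → the onboarding → the client call.
The post-mortem reaches the client call via the post-mortem → the onboarding → the client call.
The retro reaches the client call via the retro → the design review → the client call.
Likewise the standup reaches the client call by chaining the stated constraints.
No chain forces the planning session ahead of the client call.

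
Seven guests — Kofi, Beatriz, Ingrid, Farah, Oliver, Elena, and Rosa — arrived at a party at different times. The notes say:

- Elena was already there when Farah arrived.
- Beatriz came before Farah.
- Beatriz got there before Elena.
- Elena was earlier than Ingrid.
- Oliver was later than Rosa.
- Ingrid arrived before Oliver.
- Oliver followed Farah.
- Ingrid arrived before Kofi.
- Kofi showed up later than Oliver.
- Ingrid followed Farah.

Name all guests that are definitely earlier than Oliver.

Directly stated before Oliver: Farah, Ingrid, and Rosa.
Beatriz reaches Oliver via Beatriz → Farah → Oliver.
Elena reaches Oliver via Elena → Farah → Oliver.
No chain forces Kofi ahead of Oliver.

Beatriz, Elena, Farah, Ingrid, Rosa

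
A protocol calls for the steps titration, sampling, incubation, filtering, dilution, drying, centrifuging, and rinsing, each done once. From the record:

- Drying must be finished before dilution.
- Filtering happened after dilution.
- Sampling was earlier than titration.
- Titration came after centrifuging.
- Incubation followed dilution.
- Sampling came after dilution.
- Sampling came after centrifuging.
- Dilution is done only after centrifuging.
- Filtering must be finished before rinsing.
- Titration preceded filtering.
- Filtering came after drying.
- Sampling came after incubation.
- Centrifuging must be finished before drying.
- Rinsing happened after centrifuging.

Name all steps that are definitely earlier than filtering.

centrifuging, dilution, drying, incubation, sampling, titration

Directly stated before filtering: dilution, drying, and titration.
Centrifuging reaches filtering via centrifuging → dilution → filtering.
Incubation reaches filtering via incubation → sampling → titration → filtering.
Sampling reaches filtering via sampling → titration → filtering.
No chain forces rinsing ahead of filtering.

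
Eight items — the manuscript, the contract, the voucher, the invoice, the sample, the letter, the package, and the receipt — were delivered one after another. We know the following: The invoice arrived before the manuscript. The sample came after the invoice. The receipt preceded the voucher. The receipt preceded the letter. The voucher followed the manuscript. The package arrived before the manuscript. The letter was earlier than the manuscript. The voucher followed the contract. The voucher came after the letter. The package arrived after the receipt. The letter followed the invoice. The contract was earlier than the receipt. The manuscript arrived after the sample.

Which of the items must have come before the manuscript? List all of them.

the contract, the invoice, the letter, the package, the receipt, the sample

Directly stated before the manuscript: the invoice, the letter, the package, and the sample.
The contract reaches the manuscript via the contract → the receipt → the letter → the manuscript.
The receipt reaches the manuscript via the receipt → the letter → the manuscript.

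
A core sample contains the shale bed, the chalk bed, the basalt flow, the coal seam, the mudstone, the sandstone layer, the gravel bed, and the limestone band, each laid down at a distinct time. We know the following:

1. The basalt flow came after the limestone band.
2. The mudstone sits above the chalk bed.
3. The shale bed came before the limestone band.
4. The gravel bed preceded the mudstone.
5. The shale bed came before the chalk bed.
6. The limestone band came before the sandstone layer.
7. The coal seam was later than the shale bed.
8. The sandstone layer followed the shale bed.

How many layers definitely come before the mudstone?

3

Directly stated before the mudstone: the chalk bed and the gravel bed.
The shale bed reaches the mudstone via the shale bed → the chalk bed → the mudstone.
No chain forces the sandstone layer (or any of the others) ahead of the mudstone.
That's the chalk bed, the gravel bed, and the shale bed — 3 in all.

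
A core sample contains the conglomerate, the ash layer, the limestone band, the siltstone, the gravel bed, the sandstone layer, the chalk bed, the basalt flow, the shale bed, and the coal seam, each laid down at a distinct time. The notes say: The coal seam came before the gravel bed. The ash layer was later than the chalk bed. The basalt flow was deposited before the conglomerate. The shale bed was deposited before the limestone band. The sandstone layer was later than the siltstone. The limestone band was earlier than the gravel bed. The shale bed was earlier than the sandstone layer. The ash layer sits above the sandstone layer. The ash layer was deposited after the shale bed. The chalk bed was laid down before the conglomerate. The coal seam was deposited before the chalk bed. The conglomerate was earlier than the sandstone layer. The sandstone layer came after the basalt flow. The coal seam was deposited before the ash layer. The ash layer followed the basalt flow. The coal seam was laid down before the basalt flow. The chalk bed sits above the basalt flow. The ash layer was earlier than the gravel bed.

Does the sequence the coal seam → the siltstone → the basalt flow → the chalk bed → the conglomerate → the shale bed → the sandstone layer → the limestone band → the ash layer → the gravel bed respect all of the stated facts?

Check each stated constraint against the proposed order — e.g. the coal seam is ahead of the ash layer; the coal seam is ahead of the gravel bed. Every pair is in the required order; nothing is violated.

yes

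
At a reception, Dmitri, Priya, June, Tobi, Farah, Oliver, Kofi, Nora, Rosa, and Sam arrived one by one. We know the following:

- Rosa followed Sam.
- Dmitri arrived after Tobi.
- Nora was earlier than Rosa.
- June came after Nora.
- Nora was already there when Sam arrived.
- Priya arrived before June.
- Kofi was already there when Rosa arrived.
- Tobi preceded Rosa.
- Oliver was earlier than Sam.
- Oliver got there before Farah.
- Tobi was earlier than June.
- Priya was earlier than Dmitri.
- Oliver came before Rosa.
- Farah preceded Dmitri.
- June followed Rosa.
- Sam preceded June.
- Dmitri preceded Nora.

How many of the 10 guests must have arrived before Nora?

Directly stated before Nora: Dmitri.
Farah reaches Nora via Farah → Dmitri → Nora.
Oliver reaches Nora via Oliver → Farah → Dmitri → Nora.
Priya reaches Nora via Priya → Dmitri → Nora.
Likewise Tobi reaches Nora by chaining the stated constraints.
No chain forces June (or any of the others) ahead of Nora.
That's Dmitri, Farah, Oliver, Priya, and Tobi — 5 in all.

5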